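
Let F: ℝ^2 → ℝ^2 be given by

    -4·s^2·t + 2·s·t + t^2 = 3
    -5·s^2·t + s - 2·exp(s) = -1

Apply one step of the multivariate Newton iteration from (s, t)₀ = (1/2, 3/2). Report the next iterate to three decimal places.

(0.139, 1.389)

At (1/2, 3/2): F = (-0.750, -3.67244).
Jacobian J = [[-8·s·t + 2·t, -4·s^2 + 2·s + 2·t], [-10·s·t - 2·exp(s) + 1, -5·s^2]].
At the point, J = [[-3.000, 3.000], [-9.79744, -1.250]] (det J = 33.14233).
Solving J·Δ = −F gives Δ = (-0.361, -0.111).
Then the next iterate is (s, t)₁ = (0.139, 1.389).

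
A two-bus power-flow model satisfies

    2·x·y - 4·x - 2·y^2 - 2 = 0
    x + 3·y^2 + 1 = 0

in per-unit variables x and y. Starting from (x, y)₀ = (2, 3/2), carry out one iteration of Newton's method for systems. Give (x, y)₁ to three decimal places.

(-6.143, 1.321)

At (2, 3/2): F = (-8.500, 9.750).
Jacobian J = [[2·y - 4, 2·x - 4·y], [1, 6·y]].
At the point, J = [[-1.000, -2.000], [1.000, 9.000]] (det J = -7.000).
Solving J·Δ = −F gives Δ = (-8.143, -0.179).
Then the next iterate is (x, y)₁ = (-6.143, 1.321).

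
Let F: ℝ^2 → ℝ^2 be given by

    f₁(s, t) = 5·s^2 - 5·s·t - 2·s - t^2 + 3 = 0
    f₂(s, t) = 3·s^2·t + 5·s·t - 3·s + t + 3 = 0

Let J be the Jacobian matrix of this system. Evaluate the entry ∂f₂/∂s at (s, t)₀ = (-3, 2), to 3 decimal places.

∂f₂/∂s = 6·s·t + 5·t - 3.
At (-3, 2) this is -29.000.

-29.000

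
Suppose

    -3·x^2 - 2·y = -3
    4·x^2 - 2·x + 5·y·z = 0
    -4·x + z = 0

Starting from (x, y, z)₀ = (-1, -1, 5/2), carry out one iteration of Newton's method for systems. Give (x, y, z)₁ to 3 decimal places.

(-6.133, -15.400, -24.533)

At (-1, -1, 5/2): F = (2.000, -6.500, 6.500).
Jacobian J = [[-6·x, -2, 0], [8·x - 2, 5·z, 5·y], [-4, 0, 1]].
At the point, J = [[6.000, -2.000, 0.000], [-10.000, 12.500, -5.000], [-4.000, 0.000, 1.000]] (det J = 15.000).
Solving J·Δ = −F gives Δ = (-5.133, -14.400, -27.033).
Then the next iterate is (x, y, z)₁ = (-6.133, -15.400, -24.533).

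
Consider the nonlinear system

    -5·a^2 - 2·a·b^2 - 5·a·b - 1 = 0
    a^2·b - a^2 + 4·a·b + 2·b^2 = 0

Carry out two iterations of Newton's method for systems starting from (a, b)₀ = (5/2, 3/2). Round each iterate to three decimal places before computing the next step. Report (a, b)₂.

(0.563, 0.574)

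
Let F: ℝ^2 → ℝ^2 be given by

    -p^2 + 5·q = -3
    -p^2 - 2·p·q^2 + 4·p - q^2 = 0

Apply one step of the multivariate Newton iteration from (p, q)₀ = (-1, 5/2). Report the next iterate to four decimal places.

(-2.5588, 0.2235)

At (-1, 5/2): F = (14.5000, 1.2500).
Jacobian J = [[-2·p, 5], [-2·p - 2·q^2 + 4, -4·p·q - 2·q]].
At the point, J = [[2.0000, 5.0000], [-6.5000, 5.0000]] (det J = 42.5000).
Solving J·Δ = −F gives Δ = (-1.5588, -2.2765).
Then the next iterate is (p, q)₁ = (-2.5588, 0.2235).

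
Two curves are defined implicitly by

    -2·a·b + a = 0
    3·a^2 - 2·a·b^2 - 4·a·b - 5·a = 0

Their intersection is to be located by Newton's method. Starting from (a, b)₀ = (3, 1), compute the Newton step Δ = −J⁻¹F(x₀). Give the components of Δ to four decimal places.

(-0.5455, -0.4091)

At (3, 1): F = (-3.0000, -6.0000).
Jacobian J = [[-2·b + 1, -2·a], [6·a - 2·b^2 - 4·b - 5, -4·a·b - 4·a]].
At the point, J = [[-1.0000, -6.0000], [7.0000, -24.0000]] (det J = 66.0000).
Solving J·Δ = −F gives Δ = (-0.5455, -0.4091).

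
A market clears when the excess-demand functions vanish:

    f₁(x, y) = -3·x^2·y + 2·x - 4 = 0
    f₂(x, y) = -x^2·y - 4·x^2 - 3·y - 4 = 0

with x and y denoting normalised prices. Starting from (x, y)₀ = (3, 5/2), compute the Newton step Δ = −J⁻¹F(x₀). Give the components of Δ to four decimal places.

(-2.0559, 0.8482)

At (3, 5/2): F = (-65.5000, -70.0000).
Jacobian J = [[-6·x·y + 2, -3·x^2], [-2·x·y - 8·x, -x^2 - 3]].
At the point, J = [[-43.0000, -27.0000], [-39.0000, -12.0000]] (det J = -537.0000).
Solving J·Δ = −F gives Δ = (-2.0559, 0.8482).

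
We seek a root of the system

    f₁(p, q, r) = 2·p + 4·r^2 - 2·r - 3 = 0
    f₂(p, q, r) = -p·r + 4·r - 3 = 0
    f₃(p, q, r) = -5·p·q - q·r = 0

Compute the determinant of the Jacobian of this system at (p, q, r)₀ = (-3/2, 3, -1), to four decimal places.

-178.5000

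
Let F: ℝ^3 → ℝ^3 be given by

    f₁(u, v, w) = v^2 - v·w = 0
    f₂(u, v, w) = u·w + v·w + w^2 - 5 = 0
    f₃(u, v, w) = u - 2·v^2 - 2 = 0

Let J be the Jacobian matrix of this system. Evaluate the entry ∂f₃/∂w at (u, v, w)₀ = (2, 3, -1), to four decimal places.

∂f₃/∂w = 0.
At (2, 3, -1) this is 0.0000.

0.0000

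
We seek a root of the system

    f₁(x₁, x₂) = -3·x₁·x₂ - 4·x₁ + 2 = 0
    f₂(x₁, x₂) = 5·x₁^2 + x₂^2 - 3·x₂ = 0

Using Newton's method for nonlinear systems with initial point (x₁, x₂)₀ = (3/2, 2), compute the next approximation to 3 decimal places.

(1.002, 0.217)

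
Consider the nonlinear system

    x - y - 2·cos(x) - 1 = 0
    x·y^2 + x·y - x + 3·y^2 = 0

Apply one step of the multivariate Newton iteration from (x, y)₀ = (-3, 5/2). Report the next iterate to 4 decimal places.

(-4.6188, -3.1819)

At (-3, 5/2): F = (-4.520015, -4.5000).
Jacobian J = [[2·sin(x) + 1, -1], [y^2 + y - 1, 2·x·y + x + 6·y]].
At the point, J = [[0.717760, -1.0000], [7.7500, -3.0000]] (det J = 5.596720).
Solving J·Δ = −F gives Δ = (-1.6188, -5.6819).
Then the next iterate is (x, y)₁ = (-4.6188, -3.1819).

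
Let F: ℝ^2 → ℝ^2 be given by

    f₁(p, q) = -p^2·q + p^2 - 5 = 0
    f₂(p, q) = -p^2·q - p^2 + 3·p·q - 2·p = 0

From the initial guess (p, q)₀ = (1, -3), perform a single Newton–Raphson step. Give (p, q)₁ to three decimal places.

At (1, -3): F = (-1.000, -9.000).
Jacobian J = [[-2·p·q + 2·p, -p^2], [-2·p·q - 2·p + 3·q - 2, -p^2 + 3·p]].
At the point, J = [[8.000, -1.000], [-7.000, 2.000]] (det J = 9.000).
Solving J·Δ = −F gives Δ = (1.222, 8.778).
Then the next iterate is (p, q)₁ = (2.222, 5.778).

(2.222, 5.778)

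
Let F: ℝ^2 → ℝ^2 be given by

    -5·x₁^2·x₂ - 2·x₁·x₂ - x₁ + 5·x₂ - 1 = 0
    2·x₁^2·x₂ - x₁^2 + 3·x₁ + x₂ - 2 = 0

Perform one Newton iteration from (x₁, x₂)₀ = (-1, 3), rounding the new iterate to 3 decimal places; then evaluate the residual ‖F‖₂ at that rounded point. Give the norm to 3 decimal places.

At (-1, 3): F = (6.000, 3.000).
Jacobian J = [[-10·x₁·x₂ - 2·x₂ - 1, -5·x₁^2 - 2·x₁ + 5], [4·x₁·x₂ - 2·x₁ + 3, 2·x₁^2 + 1]].
At the point, J = [[23.000, 2.000], [-7.000, 3.000]] (det J = 83.000).
Solving J·Δ = −F gives Δ = (-0.145, -1.337).
Then the next iterate is (x₁, x₂)₁ = (-1.145, 1.663).
Re-evaluating at (-1.145, 1.663): F = (1.36710, -0.72256), so ‖F‖₂ = 1.546.

1.546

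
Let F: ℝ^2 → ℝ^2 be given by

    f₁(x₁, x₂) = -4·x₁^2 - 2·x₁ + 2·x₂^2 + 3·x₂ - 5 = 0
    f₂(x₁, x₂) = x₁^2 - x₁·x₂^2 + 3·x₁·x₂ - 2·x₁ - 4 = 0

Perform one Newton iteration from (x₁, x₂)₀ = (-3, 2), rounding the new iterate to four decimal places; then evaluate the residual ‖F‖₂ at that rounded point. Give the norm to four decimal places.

At (-3, 2): F = (-21.0000, 5.0000).
Jacobian J = [[-8·x₁ - 2, 4·x₂ + 3], [2·x₁ - x₂^2 + 3·x₂ - 2, -2·x₁·x₂ + 3·x₁]].
At the point, J = [[22.0000, 11.0000], [-6.0000, 3.0000]] (det J = 132.0000).
Solving J·Δ = −F gives Δ = (0.8939, 0.1212).
Then the next iterate is (x₁, x₂)₁ = (-2.1061, 2.1212).
Re-evaluating at (-2.1061, 2.1212): F = (-3.167850, 0.721854), so ‖F‖₂ = 3.2491.

3.2491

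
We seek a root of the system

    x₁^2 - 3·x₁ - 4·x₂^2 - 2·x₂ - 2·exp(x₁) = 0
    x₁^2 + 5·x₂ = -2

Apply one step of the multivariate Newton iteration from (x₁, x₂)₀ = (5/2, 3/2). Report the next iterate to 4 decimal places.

(3.2753, -2.4253)

At (5/2, 3/2): F = (-37.614988, 15.7500).
Jacobian J = [[2·x₁ - 2·exp(x₁) - 3, -8·x₂ - 2], [2·x₁, 5]].
At the point, J = [[-22.364988, -14.0000], [5.0000, 5.0000]] (det J = -41.824940).
Solving J·Δ = −F gives Δ = (0.7753, -3.9253).
Then the next iterate is (x₁, x₂)₁ = (3.2753, -2.4253).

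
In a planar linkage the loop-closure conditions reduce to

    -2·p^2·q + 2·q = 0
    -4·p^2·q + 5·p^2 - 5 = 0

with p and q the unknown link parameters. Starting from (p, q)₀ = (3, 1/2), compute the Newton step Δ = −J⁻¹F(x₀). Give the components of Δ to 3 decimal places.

(-1.270, -0.024)

At (3, 1/2): F = (-8.000, 22.000).
Jacobian J = [[-4·p·q, -2·p^2 + 2], [-8·p·q + 10·p, -4·p^2]].
At the point, J = [[-6.000, -16.000], [18.000, -36.000]] (det J = 504.000).
Solving J·Δ = −F gives Δ = (-1.270, -0.024).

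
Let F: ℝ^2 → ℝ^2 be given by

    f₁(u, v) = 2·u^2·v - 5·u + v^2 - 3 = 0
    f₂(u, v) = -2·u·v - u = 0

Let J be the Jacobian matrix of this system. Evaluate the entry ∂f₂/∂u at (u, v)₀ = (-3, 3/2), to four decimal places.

∂f₂/∂u = -2·v - 1.
At (-3, 3/2) this is -4.0000.

-4.0000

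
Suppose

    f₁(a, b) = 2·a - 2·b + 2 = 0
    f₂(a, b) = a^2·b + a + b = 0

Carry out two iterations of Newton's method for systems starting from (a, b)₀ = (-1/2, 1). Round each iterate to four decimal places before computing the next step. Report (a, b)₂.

At (-1/2, 1): F = (-1.0000, 0.7500).
Jacobian J = [[2, -2], [2·a·b + 1, a^2 + 1]].
At the point, J = [[2.0000, -2.0000], [0.0000, 1.2500]] (det J = 2.5000).
Solving J·Δ = −F gives Δ = (-0.1000, -0.6000).
Then the next iterate is (a, b)₁ = (-0.6000, 0.4000).
Round to (-0.6000, 0.4000) and repeat: F = (0.0000, -0.0560), J = [[2.0000, -2.0000], [0.5200, 1.3600]].
Δ = (0.0298, 0.0298), so (a, b)₂ = (-0.5702, 0.4298).

(-0.5702, 0.4298)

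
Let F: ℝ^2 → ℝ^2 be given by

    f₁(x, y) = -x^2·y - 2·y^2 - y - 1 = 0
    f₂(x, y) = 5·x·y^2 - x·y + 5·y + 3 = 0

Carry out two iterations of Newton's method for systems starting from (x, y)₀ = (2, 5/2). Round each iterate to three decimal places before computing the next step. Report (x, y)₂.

At (2, 5/2): F = (-26.000, 73.000).
Jacobian J = [[-2·x·y, -x^2 - 4·y - 1], [5·y^2 - y, 10·x·y - x + 5]].
At the point, J = [[-10.000, -15.000], [28.750, 53.000]] (det J = -98.750).
Solving J·Δ = −F gives Δ = (-2.866, 0.177).
Then the next iterate is (x, y)₁ = (-0.866, 2.677).
Round to (-0.866, 2.677) and repeat: F = (-20.01729, -12.32692), J = [[4.63656, -12.45796], [33.15465, -17.31682]].
Δ = (-0.580, -1.823), so (x, y)₂ = (-1.446, 0.854).

(-1.446, 0.854)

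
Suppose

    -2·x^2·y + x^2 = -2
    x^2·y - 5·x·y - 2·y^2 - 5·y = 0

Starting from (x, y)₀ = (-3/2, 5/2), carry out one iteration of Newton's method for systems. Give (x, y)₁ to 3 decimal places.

At (-3/2, 5/2): F = (-7.000, -0.625).
Jacobian J = [[-4·x·y + 2·x, -2·x^2], [2·x·y - 5·y, x^2 - 5·x - 4·y - 5]].
At the point, J = [[12.000, -4.500], [-20.000, -5.250]] (det J = -153.000).
Solving J·Δ = −F gives Δ = (0.222, -0.964).
Then the next iterate is (x, y)₁ = (-1.278, 1.536).

(-1.278, 1.536)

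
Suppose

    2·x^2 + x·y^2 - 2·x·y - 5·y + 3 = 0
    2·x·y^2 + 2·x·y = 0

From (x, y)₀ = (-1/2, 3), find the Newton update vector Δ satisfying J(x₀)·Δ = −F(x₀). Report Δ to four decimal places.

(-0.0435, -1.8634)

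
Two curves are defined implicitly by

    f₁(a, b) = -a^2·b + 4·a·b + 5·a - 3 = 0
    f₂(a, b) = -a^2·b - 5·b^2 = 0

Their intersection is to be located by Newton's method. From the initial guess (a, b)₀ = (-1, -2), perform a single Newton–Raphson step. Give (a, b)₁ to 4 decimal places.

At (-1, -2): F = (2.0000, -18.0000).
Jacobian J = [[-2·a·b + 4·b + 5, -a^2 + 4·a], [-2·a·b, -a^2 - 10·b]].
At the point, J = [[-7.0000, -5.0000], [-4.0000, 19.0000]] (det J = -153.0000).
Solving J·Δ = −F gives Δ = (-0.3399, 0.8758).
Then the next iterate is (a, b)₁ = (-1.3399, -1.1242).

(-1.3399, -1.1242)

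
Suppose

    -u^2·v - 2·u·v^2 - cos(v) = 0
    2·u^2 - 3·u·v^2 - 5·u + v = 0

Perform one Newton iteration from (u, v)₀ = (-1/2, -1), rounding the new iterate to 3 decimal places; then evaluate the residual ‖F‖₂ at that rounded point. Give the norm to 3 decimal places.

At (-1/2, -1): F = (0.70970, 3.500).
Jacobian J = [[-2·u·v - 2·v^2, -u^2 - 4·u·v + sin(v)], [4·u - 3·v^2 - 5, -6·u·v + 1]].
At the point, J = [[-3.000, -3.09147], [-10.000, -2.000]] (det J = -24.91471).
Solving J·Δ = −F gives Δ = (0.377, -0.137).
Then the next iterate is (u, v)₁ = (-0.123, -1.137).
Re-evaluating at (-0.123, -1.137): F = (-0.08510, -0.01471), so ‖F‖₂ = 0.086.

0.086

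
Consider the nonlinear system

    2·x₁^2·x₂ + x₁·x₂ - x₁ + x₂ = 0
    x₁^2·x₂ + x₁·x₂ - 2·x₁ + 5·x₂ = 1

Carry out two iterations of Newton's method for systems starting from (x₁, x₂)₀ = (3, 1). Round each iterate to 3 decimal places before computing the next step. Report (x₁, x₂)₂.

(1.194, 0.560)

At (3, 1): F = (19.000, 10.000).
Jacobian J = [[4·x₁·x₂ + x₂ - 1, 2·x₁^2 + x₁ + 1], [2·x₁·x₂ + x₂ - 2, x₁^2 + x₁ + 5]].
At the point, J = [[12.000, 22.000], [5.000, 17.000]] (det J = 94.000).
Solving J·Δ = −F gives Δ = (-1.096, -0.266).
Then the next iterate is (x₁, x₂)₁ = (1.904, 0.734).
Round to (1.904, 0.734) and repeat: F = (5.54935, 2.92044), J = [[5.32414, 10.15443], [1.52907, 10.52922]].
Δ = (-0.710, -0.174), so (x₁, x₂)₂ = (1.194, 0.560).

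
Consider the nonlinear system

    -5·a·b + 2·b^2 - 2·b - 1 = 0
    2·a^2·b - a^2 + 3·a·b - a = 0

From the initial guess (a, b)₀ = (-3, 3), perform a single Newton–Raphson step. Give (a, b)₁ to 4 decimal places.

At (-3, 3): F = (56.0000, 21.0000).
Jacobian J = [[-5·b, -5·a + 4·b - 2], [4·a·b - 2·a + 3·b - 1, 2·a^2 + 3·a]].
At the point, J = [[-15.0000, 25.0000], [-22.0000, 9.0000]] (det J = 415.0000).
Solving J·Δ = −F gives Δ = (0.0506, -2.2096).
Then the next iterate is (a, b)₁ = (-2.9494, 0.7904).

(-2.9494, 0.7904)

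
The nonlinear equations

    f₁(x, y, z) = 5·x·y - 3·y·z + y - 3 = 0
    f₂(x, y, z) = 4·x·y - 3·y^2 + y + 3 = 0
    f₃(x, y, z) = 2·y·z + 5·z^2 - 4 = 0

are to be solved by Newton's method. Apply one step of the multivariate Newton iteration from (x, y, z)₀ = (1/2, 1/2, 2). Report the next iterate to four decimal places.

At (1/2, 1/2, 2): F = (-4.2500, 3.7500, 18.0000).
Jacobian J = [[5·y, 5·x - 3·z + 1, -3·y], [4·y, 4·x - 6·y + 1, 0], [0, 2·z, 2·y + 10·z]].
At the point, J = [[2.5000, -2.5000, -1.5000], [2.0000, 0.0000, 0.0000], [0.0000, 4.0000, 21.0000]] (det J = 93.0000).
Solving J·Δ = −F gives Δ = (-1.8750, -3.4556, -0.1989).
Then the next iterate is (x, y, z)₁ = (-1.3750, -2.9556, 1.8011).

(-1.3750, -2.9556, 1.8011)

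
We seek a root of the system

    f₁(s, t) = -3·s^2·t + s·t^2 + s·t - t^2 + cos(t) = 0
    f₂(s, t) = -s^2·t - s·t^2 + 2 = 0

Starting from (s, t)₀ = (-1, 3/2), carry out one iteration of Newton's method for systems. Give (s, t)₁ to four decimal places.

(-1.2781, 0.2293)

At (-1, 3/2): F = (-10.429263, 2.7500).
Jacobian J = [[-6·s·t + t^2 + t, -3·s^2 + 2·s·t + s - 2·t - sin(t)], [-2·s·t - t^2, -s^2 - 2·s·t]].
At the point, J = [[12.7500, -10.997495], [0.7500, 2.0000]] (det J = 33.748121).
Solving J·Δ = −F gives Δ = (-0.2781, -1.2707).
Then the next iterate is (s, t)₁ = (-1.2781, 0.2293).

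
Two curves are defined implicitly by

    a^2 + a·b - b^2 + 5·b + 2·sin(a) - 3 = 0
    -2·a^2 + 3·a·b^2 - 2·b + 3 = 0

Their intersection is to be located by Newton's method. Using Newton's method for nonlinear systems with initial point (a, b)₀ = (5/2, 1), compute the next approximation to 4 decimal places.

(0.7825, 0.3829)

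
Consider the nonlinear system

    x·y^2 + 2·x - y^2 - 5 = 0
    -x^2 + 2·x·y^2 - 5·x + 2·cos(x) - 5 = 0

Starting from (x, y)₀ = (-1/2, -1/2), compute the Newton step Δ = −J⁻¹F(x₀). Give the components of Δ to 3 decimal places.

At (-1/2, -1/2): F = (-6.375, -1.24483).
Jacobian J = [[y^2 + 2, 2·x·y - 2·y], [-2·x + 2·y^2 - 2·sin(x) - 5, 4·x·y]].
At the point, J = [[2.250, 1.500], [-2.54115, 1.000]] (det J = 6.06172).
Solving J·Δ = −F gives Δ = (0.744, 3.135).

(0.744, 3.135)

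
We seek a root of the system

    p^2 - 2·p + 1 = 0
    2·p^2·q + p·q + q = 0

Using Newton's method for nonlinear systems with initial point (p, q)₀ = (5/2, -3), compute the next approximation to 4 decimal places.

(1.7500, -1.5469)

At (5/2, -3): F = (2.2500, -48.0000).
Jacobian J = [[2·p - 2, 0], [4·p·q + q, 2·p^2 + p + 1]].
At the point, J = [[3.0000, 0.0000], [-33.0000, 16.0000]] (det J = 48.0000).
Solving J·Δ = −F gives Δ = (-0.7500, 1.4531).
Then the next iterate is (p, q)₁ = (1.7500, -1.5469).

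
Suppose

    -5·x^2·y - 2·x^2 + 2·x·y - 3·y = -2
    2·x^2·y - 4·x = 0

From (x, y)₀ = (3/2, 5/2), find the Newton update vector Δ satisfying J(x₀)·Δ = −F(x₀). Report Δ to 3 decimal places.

At (3/2, 5/2): F = (-30.625, 5.250).
Jacobian J = [[-10·x·y - 4·x + 2·y, -5·x^2 + 2·x - 3], [4·x·y - 4, 2·x^2]].
At the point, J = [[-38.500, -11.250], [11.000, 4.500]] (det J = -49.500).
Solving J·Δ = −F gives Δ = (-1.591, 2.722).

(-1.591, 2.722)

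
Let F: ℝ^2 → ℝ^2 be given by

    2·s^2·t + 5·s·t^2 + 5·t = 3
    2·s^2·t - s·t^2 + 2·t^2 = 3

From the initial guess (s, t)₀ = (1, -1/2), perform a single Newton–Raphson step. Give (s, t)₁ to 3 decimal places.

(0.400, 1.900)

At (1, -1/2): F = (-5.250, -3.750).
Jacobian J = [[4·s·t + 5·t^2, 2·s^2 + 10·s·t + 5], [4·s·t - t^2, 2·s^2 - 2·s·t + 4·t]].
At the point, J = [[-0.750, 2.000], [-2.250, 1.000]] (det J = 3.750).
Solving J·Δ = −F gives Δ = (-0.600, 2.400).
Then the next iterate is (s, t)₁ = (0.400, 1.900).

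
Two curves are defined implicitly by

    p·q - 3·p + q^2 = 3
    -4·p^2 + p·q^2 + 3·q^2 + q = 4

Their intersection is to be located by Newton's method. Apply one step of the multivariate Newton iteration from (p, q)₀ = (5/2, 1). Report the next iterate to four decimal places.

At (5/2, 1): F = (-7.0000, -22.5000).
Jacobian J = [[q - 3, p + 2·q], [-8·p + q^2, 2·p·q + 6·q + 1]].
At the point, J = [[-2.0000, 4.5000], [-19.0000, 12.0000]] (det J = 61.5000).
Solving J·Δ = −F gives Δ = (-0.2805, 1.4309).
Then the next iterate is (p, q)₁ = (2.2195, 2.4309).

(2.2195, 2.4309)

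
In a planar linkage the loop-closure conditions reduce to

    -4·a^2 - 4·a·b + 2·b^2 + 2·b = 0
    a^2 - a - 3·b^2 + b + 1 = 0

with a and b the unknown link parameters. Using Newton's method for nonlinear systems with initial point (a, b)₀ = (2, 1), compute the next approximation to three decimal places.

At (2, 1): F = (-20.000, 1.000).
Jacobian J = [[-8·a - 4·b, -4·a + 4·b + 2], [2·a - 1, -6·b + 1]].
At the point, J = [[-20.000, -2.000], [3.000, -5.000]] (det J = 106.000).
Solving J·Δ = −F gives Δ = (-0.962, -0.377).
Then the next iterate is (a, b)₁ = (1.038, 0.623).

(1.038, 0.623)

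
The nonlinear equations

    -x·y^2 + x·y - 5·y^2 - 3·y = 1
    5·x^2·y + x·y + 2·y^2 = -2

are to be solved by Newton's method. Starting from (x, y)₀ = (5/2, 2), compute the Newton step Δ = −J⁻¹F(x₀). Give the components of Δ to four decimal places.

(-0.6840, -1.0043)

At (5/2, 2): F = (-32.0000, 77.5000).
Jacobian J = [[-y^2 + y, -2·x·y + x - 10·y - 3], [10·x·y + y, 5·x^2 + x + 4·y]].
At the point, J = [[-2.0000, -30.5000], [52.0000, 41.7500]] (det J = 1502.5000).
Solving J·Δ = −F gives Δ = (-0.6840, -1.0043).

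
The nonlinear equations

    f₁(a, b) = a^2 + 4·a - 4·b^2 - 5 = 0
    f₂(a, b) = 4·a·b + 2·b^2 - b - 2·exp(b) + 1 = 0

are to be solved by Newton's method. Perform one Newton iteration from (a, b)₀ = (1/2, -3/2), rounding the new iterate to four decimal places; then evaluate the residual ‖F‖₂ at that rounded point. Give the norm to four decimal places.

At (1/2, -3/2): F = (-11.7500, 3.553740).
Jacobian J = [[2·a + 4, -8·b], [4·b, 4·a + 4·b - 2·exp(b) - 1]].
At the point, J = [[5.0000, 12.0000], [-6.0000, -5.446260]] (det J = 44.768698).
Solving J·Δ = −F gives Δ = (-0.4769, 1.1779).
Then the next iterate is (a, b)₁ = (0.0231, -0.3221).
Re-evaluating at (0.0231, -0.3221): F = (-5.322060, 0.050583), so ‖F‖₂ = 5.3223.

5.3223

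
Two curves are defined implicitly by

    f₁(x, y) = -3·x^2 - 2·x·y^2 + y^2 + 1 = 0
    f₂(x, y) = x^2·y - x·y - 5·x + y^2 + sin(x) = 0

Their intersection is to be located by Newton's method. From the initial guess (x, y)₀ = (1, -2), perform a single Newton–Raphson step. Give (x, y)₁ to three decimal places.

(0.699, -1.554)

At (1, -2): F = (-6.000, -0.15853).
Jacobian J = [[-6·x - 2·y^2, -4·x·y + 2·y], [2·x·y - y + cos(x) - 5, x^2 - x + 2·y]].
At the point, J = [[-14.000, 4.000], [-6.45970, -4.000]] (det J = 81.83879).
Solving J·Δ = −F gives Δ = (-0.301, 0.446).
Then the next iterate is (x, y)₁ = (0.699, -1.554).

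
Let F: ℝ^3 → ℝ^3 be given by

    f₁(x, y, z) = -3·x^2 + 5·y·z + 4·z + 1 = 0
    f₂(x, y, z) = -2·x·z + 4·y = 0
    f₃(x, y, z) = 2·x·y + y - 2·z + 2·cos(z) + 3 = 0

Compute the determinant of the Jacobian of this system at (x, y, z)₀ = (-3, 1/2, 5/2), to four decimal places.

321.5110

J = [[-6·x, 5·z, 5·y + 4], [-2·z, 4, -2·x], [2·y, 2·x + 1, -2·sin(z) - 2]].
At the point, J = [[18.0000, 12.5000, 6.5000], [-5.0000, 4.0000, 6.0000], [1.0000, -5.0000, -3.196944]].
det J = 321.5110.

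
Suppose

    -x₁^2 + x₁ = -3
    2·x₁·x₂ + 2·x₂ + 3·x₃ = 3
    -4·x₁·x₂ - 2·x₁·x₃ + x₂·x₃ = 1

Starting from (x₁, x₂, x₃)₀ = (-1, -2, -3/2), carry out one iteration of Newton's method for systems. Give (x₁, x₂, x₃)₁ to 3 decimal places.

At (-1, -2, -3/2): F = (1.000, -7.500, -9.000).
Jacobian J = [[-2·x₁ + 1, 0, 0], [2·x₂, 2·x₁ + 2, 3], [-4·x₂ - 2·x₃, -4·x₁ + x₃, -2·x₁ + x₂]].
At the point, J = [[3.000, 0.000, 0.000], [-4.000, 0.000, 3.000], [11.000, 2.500, 0.000]] (det J = -22.500).
Solving J·Δ = −F gives Δ = (-0.333, 5.067, 2.056).
Then the next iterate is (x₁, x₂, x₃)₁ = (-1.333, 3.067, 0.556).

(-1.333, 3.067, 0.556)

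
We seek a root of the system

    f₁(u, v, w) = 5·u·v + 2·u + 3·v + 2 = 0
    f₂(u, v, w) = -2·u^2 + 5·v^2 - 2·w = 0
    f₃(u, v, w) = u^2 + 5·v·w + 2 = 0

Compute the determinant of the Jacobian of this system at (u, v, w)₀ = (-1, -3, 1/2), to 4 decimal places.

J = [[5·v + 2, 5·u + 3, 0], [-4·u, 10·v, -2], [2·u, 5·w, 5·v]].
At the point, J = [[-13.0000, -2.0000, 0.0000], [4.0000, -30.0000, -2.0000], [-2.0000, 2.5000, -15.0000]].
det J = -6043.0000.

-6043.0000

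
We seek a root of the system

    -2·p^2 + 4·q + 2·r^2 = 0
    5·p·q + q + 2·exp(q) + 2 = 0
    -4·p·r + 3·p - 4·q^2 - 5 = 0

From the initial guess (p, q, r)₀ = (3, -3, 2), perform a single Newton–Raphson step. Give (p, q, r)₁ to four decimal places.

At (3, -3, 2): F = (-22.0000, -45.900426, -56.0000).
Jacobian J = [[-4·p, 4, 4·r], [5·q, 5·p + 2·exp(q) + 1, 0], [-4·r + 3, -8·q, -4·p]].
At the point, J = [[-12.0000, 4.0000, 8.0000], [-15.0000, 16.099574, 0.0000], [-5.0000, 24.0000, -12.0000]] (det J = -637.678359).
Solving J·Δ = −F gives Δ = (0.7007, 3.5038, 2.0491).
Then the next iterate is (p, q, r)₁ = (3.7007, 0.5038, 4.0491).

(3.7007, 0.5038, 4.0491)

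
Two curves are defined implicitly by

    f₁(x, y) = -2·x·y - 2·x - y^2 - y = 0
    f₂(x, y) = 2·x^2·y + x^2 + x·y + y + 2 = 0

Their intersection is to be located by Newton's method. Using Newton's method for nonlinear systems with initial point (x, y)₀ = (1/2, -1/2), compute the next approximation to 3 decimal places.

(0.800, -1.050)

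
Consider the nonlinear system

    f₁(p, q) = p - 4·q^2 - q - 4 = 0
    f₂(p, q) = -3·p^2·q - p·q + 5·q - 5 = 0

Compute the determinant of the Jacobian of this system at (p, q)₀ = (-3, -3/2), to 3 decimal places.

261.500

J = [[1, -8·q - 1], [-6·p·q - q, -3·p^2 - p + 5]].
At the point, J = [[1.000, 11.000], [-25.500, -19.000]].
det J = 261.500.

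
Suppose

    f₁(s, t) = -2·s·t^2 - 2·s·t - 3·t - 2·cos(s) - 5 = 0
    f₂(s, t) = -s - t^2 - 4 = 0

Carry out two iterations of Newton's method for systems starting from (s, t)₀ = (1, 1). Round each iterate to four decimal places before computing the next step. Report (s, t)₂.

At (1, 1): F = (-13.080605, -6.0000).
Jacobian J = [[-2·t^2 - 2·t + 2·sin(s), -4·s·t - 2·s - 3], [-1, -2·t]].
At the point, J = [[-2.317058, -9.0000], [-1.0000, -2.0000]] (det J = -4.365884).
Solving J·Δ = −F gives Δ = (-6.3764, 0.1882).
Then the next iterate is (s, t)₁ = (-5.3764, 1.1882).
Round to (-5.3764, 1.1882) and repeat: F = (18.160326, -0.035419), J = [[-3.624985, 33.305754], [-1.0000, -2.3764]].
Δ = (1.0013, -0.4363), so (s, t)₂ = (-4.3751, 0.7519).

(-4.3751, 0.7519)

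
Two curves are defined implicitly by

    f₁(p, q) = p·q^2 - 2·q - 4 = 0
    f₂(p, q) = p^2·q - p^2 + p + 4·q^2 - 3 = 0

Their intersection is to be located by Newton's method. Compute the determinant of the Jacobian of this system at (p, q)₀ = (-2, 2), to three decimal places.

50.000

J = [[q^2, 2·p·q - 2], [2·p·q - 2·p + 1, p^2 + 8·q]].
At the point, J = [[4.000, -10.000], [-3.000, 20.000]].
det J = 50.000.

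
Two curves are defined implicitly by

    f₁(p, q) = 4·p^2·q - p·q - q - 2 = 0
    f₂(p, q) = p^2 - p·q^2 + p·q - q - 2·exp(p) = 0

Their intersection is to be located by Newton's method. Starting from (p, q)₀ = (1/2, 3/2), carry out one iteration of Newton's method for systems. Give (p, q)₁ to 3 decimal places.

(0.789, -1.401)

At (1/2, 3/2): F = (-2.750, -4.92244).
Jacobian J = [[8·p·q - q, 4·p^2 - p - 1], [2·p - q^2 + q - 2·exp(p), -2·p·q + p - 1]].
At the point, J = [[4.500, -0.500], [-3.04744, -2.000]] (det J = -10.52372).
Solving J·Δ = −F gives Δ = (0.289, -2.901).
Then the next iterate is (p, q)₁ = (0.789, -1.401).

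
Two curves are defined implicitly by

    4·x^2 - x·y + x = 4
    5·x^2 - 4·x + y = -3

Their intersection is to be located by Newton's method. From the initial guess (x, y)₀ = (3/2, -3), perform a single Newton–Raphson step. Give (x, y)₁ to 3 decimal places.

(0.919, -1.862)

At (3/2, -3): F = (11.000, 5.250).
Jacobian J = [[8·x - y + 1, -x], [10·x - 4, 1]].
At the point, J = [[16.000, -1.500], [11.000, 1.000]] (det J = 32.500).
Solving J·Δ = −F gives Δ = (-0.581, 1.138).
Then the next iterate is (x, y)₁ = (0.919, -1.862).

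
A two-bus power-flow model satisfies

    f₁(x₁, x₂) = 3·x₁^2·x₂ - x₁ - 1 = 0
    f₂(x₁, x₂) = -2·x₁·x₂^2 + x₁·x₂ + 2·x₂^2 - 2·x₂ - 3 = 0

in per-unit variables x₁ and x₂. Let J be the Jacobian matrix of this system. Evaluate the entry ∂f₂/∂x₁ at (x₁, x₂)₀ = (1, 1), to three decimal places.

∂f₂/∂x₁ = -2·x₂^2 + x₂.
At (1, 1) this is -1.000.

-1.000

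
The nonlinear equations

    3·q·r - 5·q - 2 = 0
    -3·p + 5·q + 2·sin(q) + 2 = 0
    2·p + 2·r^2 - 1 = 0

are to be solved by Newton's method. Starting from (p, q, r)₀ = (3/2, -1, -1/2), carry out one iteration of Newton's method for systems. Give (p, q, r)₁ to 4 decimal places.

At (3/2, -1, -1/2): F = (4.5000, -9.182942, 2.5000).
Jacobian J = [[0, 3·r - 5, 3·q], [-3, 2·cos(q) + 5, 0], [2, 0, 4·r]].
At the point, J = [[0.0000, -6.5000, -3.0000], [-3.0000, 6.080605, 0.0000], [2.0000, 0.0000, -2.0000]] (det J = 75.483628).
Solving J·Δ = −F gives Δ = (-1.4607, 0.7895, -0.2107).
Then the next iterate is (p, q, r)₁ = (0.0393, -0.2105, -0.7107).

(0.0393, -0.2105, -0.7107)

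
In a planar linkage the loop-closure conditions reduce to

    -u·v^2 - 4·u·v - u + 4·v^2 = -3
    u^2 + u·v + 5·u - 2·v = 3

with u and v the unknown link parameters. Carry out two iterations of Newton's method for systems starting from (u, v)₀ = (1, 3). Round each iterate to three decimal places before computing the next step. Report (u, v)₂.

At (1, 3): F = (17.000, 0.000).
Jacobian J = [[-v^2 - 4·v - 1, -2·u·v - 4·u + 8·v], [2·u + v + 5, u - 2]].
At the point, J = [[-22.000, 14.000], [10.000, -1.000]] (det J = -118.000).
Solving J·Δ = −F gives Δ = (-0.144, -1.441).
Then the next iterate is (u, v)₁ = (0.856, 1.559).
Round to (0.856, 1.559) and repeat: F = (4.44742, 0.22924), J = [[-9.66648, 6.37899], [8.271, -1.144]].
Δ = (-0.157, -0.935), so (u, v)₂ = (0.699, 0.624).

(0.699, 0.624)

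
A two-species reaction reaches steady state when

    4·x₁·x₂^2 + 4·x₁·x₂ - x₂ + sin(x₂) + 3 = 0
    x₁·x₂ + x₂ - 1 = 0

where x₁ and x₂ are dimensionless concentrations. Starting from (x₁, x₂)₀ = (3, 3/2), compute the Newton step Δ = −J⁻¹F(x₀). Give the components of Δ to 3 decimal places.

(-4.277, 0.354)

At (3, 3/2): F = (47.49749, 5.000).
Jacobian J = [[4·x₂^2 + 4·x₂, 8·x₁·x₂ + 4·x₁ + cos(x₂) - 1], [x₂, x₁ + 1]].
At the point, J = [[15.000, 47.07074], [1.500, 4.000]] (det J = -10.60611).
Solving J·Δ = −F gives Δ = (-4.277, 0.354).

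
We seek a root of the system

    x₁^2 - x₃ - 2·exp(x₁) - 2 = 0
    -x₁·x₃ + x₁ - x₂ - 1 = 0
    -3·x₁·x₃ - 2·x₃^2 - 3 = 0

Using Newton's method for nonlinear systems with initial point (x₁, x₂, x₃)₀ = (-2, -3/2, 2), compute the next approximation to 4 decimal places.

(-2.6065, 6.2455, 4.3195)

At (-2, -3/2, 2): F = (-0.270671, 2.5000, 1.0000).
Jacobian J = [[2·x₁ - 2·exp(x₁), 0, -1], [-x₃ + 1, -1, -x₁], [-3·x₃, 0, -3·x₁ - 4·x₃]].
At the point, J = [[-4.270671, 0.0000, -1.0000], [-1.0000, -1.0000, 2.0000], [-6.0000, 0.0000, -2.0000]] (det J = -2.541341).
Solving J·Δ = −F gives Δ = (-0.6065, 7.7455, 2.3195).
Then the next iterate is (x₁, x₂, x₃)₁ = (-2.6065, 6.2455, 4.3195).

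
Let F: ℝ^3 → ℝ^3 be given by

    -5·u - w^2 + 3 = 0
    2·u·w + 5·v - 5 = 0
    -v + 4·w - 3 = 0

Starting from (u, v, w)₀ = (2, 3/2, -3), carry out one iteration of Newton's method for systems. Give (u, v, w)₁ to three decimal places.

At (2, 3/2, -3): F = (-16.000, -9.500, -16.500).
Jacobian J = [[-5, 0, -2·w], [2·w, 5, 2·u], [0, -1, 4]].
At the point, J = [[-5.000, 0.000, 6.000], [-6.000, 5.000, 4.000], [0.000, -1.000, 4.000]] (det J = -84.000).
Solving J·Δ = −F gives Δ = (2.000, 0.833, 4.333).
Then the next iterate is (u, v, w)₁ = (4.000, 2.333, 1.333).

(4.000, 2.333, 1.333)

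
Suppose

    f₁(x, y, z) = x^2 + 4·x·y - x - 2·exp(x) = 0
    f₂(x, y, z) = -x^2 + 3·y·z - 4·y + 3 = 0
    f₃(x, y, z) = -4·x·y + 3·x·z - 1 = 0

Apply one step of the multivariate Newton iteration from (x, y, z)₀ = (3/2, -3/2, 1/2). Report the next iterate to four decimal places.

At (3/2, -3/2, 1/2): F = (-17.213378, 4.5000, 10.2500).
Jacobian J = [[2·x + 4·y - 2·exp(x) - 1, 4·x, 0], [-2·x, 3·z - 4, 3·y], [-4·y + 3·z, -4·x, 3·x]].
At the point, J = [[-12.963378, 6.0000, 0.0000], [-3.0000, -2.5000, -4.5000], [7.5000, -6.0000, 4.5000]] (det J = 374.349214).
Solving J·Δ = −F gives Δ = (-0.6950, 1.3674, 0.7037).
Then the next iterate is (x, y, z)₁ = (0.8050, -0.1326, 1.2037).

(0.8050, -0.1326, 1.2037)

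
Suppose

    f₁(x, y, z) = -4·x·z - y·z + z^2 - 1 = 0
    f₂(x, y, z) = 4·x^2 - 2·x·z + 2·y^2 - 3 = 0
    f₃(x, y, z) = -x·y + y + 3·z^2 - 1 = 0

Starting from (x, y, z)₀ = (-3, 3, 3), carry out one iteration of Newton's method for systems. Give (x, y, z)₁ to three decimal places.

At (-3, 3, 3): F = (35.000, 69.000, 38.000).
Jacobian J = [[-4·z, -z, -4·x - y + 2·z], [8·x - 2·z, 4·y, -2·x], [-y, -x + 1, 6·z]].
At the point, J = [[-12.000, -3.000, 15.000], [-30.000, 12.000, 6.000], [-3.000, 4.000, 18.000]] (det J = -5130.000).
Solving J·Δ = −F gives Δ = (1.377, -1.539, -1.540).
Then the next iterate is (x, y, z)₁ = (-1.623, 1.461, 1.460).

(-1.623, 1.461, 1.460)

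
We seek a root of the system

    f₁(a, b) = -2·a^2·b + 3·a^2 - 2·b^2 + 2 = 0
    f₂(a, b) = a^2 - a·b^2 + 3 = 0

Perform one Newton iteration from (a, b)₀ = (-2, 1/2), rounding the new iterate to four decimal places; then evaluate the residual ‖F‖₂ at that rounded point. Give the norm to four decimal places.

3.9475

At (-2, 1/2): F = (9.5000, 7.5000).
Jacobian J = [[-4·a·b + 6·a, -2·a^2 - 4·b], [2·a - b^2, -2·a·b]].
At the point, J = [[-8.0000, -10.0000], [-4.2500, 2.0000]] (det J = -58.5000).
Solving J·Δ = −F gives Δ = (1.6068, -0.3355).
Then the next iterate is (a, b)₁ = (-0.3932, 0.1645).
Re-evaluating at (-0.3932, 0.1645): F = (2.358833, 3.165246), so ‖F‖₂ = 3.9475.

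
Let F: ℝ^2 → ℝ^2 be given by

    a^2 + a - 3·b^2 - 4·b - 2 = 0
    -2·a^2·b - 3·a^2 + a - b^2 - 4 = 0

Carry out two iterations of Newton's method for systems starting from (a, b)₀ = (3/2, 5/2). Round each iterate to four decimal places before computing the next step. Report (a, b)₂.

(0.3552, 0.0929)

At (3/2, 5/2): F = (-27.0000, -26.7500).
Jacobian J = [[2·a + 1, -6·b - 4], [-4·a·b - 6·a + 1, -2·a^2 - 2·b]].
At the point, J = [[4.0000, -19.0000], [-23.0000, -9.5000]] (det J = -475.0000).
Solving J·Δ = −F gives Δ = (-0.5300, -1.5326).
Then the next iterate is (a, b)₁ = (0.9700, 0.9674).
Round to (0.9700, 0.9674) and repeat: F = (-6.766288, -8.609016), J = [[2.9400, -9.8044], [-8.573512, -3.8166]].
Δ = (-0.6148, -0.8745), so (a, b)₂ = (0.3552, 0.0929).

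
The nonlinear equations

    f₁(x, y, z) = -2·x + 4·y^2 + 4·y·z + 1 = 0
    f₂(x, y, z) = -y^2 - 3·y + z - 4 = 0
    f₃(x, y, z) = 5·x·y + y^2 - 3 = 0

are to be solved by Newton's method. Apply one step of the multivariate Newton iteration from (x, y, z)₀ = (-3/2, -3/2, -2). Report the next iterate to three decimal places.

(-0.076, -1.517, 1.750)

At (-3/2, -3/2, -2): F = (25.000, -3.750, 10.500).
Jacobian J = [[-2, 8·y + 4·z, 4·y], [0, -2·y - 3, 1], [5·y, 5·x + 2·y, 0]].
At the point, J = [[-2.000, -20.000, -6.000], [0.000, 0.000, 1.000], [-7.500, -10.500, 0.000]] (det J = 129.000).
Solving J·Δ = −F gives Δ = (1.424, -0.017, 3.750).
Then the next iterate is (x, y, z)₁ = (-0.076, -1.517, 1.750).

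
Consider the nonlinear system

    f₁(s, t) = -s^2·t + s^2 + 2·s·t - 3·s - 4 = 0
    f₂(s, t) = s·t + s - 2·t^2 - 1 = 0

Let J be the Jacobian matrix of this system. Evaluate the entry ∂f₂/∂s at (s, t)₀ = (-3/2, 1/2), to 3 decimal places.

∂f₂/∂s = t + 1.
At (-3/2, 1/2) this is 1.500.

1.500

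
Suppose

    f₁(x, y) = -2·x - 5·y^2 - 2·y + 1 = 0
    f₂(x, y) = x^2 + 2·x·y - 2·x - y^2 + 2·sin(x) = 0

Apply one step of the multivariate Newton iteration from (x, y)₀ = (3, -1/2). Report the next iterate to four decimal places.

At (3, -1/2): F = (-5.2500, 0.032240).
Jacobian J = [[-2, -10·y - 2], [2·x + 2·y + 2·cos(x) - 2, 2·x - 2·y]].
At the point, J = [[-2.0000, 3.0000], [1.020015, 7.0000]] (det J = -17.060045).
Solving J·Δ = −F gives Δ = (-2.1598, 0.3101).
Then the next iterate is (x, y)₁ = (0.8402, -0.1899).

(0.8402, -0.1899)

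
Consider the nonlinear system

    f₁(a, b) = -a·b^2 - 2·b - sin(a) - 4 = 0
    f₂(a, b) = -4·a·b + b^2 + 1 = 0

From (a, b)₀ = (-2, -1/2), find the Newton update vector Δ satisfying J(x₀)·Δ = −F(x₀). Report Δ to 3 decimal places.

(2.416, -0.297)

At (-2, -1/2): F = (-1.59070, -2.750).
Jacobian J = [[-b^2 - cos(a), -2·a·b - 2], [-4·b, -4·a + 2·b]].
At the point, J = [[0.16615, -4.000], [2.000, 7.000]] (det J = 9.16303).
Solving J·Δ = −F gives Δ = (2.416, -0.297).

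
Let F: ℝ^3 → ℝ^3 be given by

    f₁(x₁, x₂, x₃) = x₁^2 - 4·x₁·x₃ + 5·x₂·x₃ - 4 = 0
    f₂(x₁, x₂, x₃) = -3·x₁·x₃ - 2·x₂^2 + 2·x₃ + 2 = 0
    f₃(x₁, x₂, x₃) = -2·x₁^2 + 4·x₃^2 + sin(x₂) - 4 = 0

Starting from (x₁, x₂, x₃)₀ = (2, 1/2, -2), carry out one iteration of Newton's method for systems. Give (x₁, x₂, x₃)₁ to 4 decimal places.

(0.6848, -0.4647, -1.1154)

At (2, 1/2, -2): F = (11.0000, 9.5000, 4.479426).
Jacobian J = [[2·x₁ - 4·x₃, 5·x₃, -4·x₁ + 5·x₂], [-3·x₃, -4·x₂, -3·x₁ + 2], [-4·x₁, cos(x₂), 8·x₃]].
At the point, J = [[12.0000, -10.0000, -5.5000], [6.0000, -2.0000, -4.0000], [-8.0000, 0.877583, -16.0000]] (det J = -794.836262).
Solving J·Δ = −F gives Δ = (-1.3152, -0.9647, 0.8846).
Then the next iterate is (x₁, x₂, x₃)₁ = (0.6848, -0.4647, -1.1154).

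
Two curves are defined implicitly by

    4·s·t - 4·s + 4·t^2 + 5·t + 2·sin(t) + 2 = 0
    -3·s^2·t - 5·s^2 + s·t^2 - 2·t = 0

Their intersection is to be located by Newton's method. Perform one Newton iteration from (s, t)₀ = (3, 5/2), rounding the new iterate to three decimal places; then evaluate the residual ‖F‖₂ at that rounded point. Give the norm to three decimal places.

31.217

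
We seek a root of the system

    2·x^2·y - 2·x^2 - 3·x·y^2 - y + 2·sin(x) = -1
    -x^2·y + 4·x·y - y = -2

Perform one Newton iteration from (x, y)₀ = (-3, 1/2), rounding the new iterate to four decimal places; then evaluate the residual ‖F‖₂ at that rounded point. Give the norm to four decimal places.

At (-3, 1/2): F = (-6.532240, -9.0000).
Jacobian J = [[4·x·y - 4·x - 3·y^2 + 2·cos(x), 2·x^2 - 6·x·y - 1], [-2·x·y + 4·y, -x^2 + 4·x - 1]].
At the point, J = [[3.270015, 26.0000], [5.0000, -22.0000]] (det J = -201.940330).
Solving J·Δ = −F gives Δ = (1.8704, 0.0160).
Then the next iterate is (x, y)₁ = (-1.1296, 0.5160).
Re-evaluating at (-1.1296, 0.5160): F = (-1.657359, -1.505908), so ‖F‖₂ = 2.2393.

2.2393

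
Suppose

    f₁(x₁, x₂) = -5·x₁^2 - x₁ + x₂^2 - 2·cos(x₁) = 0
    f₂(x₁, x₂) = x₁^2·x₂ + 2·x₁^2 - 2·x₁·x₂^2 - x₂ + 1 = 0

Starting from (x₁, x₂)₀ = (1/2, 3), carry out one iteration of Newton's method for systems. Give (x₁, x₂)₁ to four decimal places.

At (1/2, 3): F = (5.494835, -9.7500).
Jacobian J = [[-10·x₁ + 2·sin(x₁) - 1, 2·x₂], [2·x₁·x₂ + 4·x₁ - 2·x₂^2, x₁^2 - 4·x₁·x₂ - 1]].
At the point, J = [[-5.041149, 6.0000], [-13.0000, -6.7500]] (det J = 112.027755).
Solving J·Δ = −F gives Δ = (-0.1911, -1.0764).
Then the next iterate is (x₁, x₂)₁ = (0.3089, 1.9236).

(0.3089, 1.9236)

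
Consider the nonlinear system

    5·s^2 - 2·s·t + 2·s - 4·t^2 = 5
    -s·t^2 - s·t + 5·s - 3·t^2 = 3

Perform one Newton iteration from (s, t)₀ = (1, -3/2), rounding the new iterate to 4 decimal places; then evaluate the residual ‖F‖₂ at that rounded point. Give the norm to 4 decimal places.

1.5774

At (1, -3/2): F = (-4.0000, -5.5000).
Jacobian J = [[10·s - 2·t + 2, -2·s - 8·t], [-t^2 - t + 5, -2·s·t - s - 6·t]].
At the point, J = [[15.0000, 10.0000], [4.2500, 11.0000]] (det J = 122.5000).
Solving J·Δ = −F gives Δ = (-0.0898, 0.5347).
Then the next iterate is (s, t)₁ = (0.9102, -0.9653).
Re-evaluating at (0.9102, -0.9653): F = (-1.007264, -1.213924), so ‖F‖₂ = 1.5774.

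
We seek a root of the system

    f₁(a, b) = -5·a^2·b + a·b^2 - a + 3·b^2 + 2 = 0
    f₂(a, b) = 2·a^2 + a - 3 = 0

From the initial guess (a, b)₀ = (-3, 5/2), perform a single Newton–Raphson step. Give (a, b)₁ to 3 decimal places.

(-1.909, 2.057)

At (-3, 5/2): F = (-107.500, 12.000).
Jacobian J = [[-10·a·b + b^2 - 1, -5·a^2 + 2·a·b + 6·b], [4·a + 1, 0]].
At the point, J = [[80.250, -45.000], [-11.000, 0.000]] (det J = -495.000).
Solving J·Δ = −F gives Δ = (1.091, -0.443).
Then the next iterate is (a, b)₁ = (-1.909, 2.057).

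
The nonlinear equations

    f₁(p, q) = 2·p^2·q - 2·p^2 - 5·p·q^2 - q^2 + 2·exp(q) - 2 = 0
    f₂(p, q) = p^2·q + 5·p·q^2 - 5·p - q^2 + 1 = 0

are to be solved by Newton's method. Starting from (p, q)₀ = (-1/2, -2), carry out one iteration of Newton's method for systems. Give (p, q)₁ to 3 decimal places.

(-0.663, -1.033)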